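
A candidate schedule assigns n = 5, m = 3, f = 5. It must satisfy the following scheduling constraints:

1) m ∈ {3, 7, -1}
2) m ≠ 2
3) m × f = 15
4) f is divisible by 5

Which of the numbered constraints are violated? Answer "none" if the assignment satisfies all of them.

1) m = 3 is in {3, 7, -1} — OK.
2) m = 3, and 3 ≠ 2 — OK.
3) m × f = 3 × 5 = 15 — OK.
4) 5 / 5 = 1, so 5 divides 5 — OK.

Yes — all constraints hold.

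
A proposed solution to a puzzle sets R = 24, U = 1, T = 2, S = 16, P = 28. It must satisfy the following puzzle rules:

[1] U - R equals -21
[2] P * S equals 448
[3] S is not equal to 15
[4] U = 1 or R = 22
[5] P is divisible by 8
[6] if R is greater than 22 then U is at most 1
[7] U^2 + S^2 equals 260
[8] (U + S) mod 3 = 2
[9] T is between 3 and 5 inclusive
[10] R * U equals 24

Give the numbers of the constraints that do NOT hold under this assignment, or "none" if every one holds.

No — constraints 1, 5, 7, and 9 are not satisfied.

[1] U - R = 1 - 24 = -23, not -21  false
[2] P * S = 28 * 16 = 448  true
[3] S = 16, and 16 ≠ 15  true
[4] U = 1 = 1 (first disjunct)  true
[5] 28 = 8*3 + 4, so 8 does not divide 28  false
[6] R = 24 > 22, so we need U ≤ 1; U = 1 ≤ 1  true
[7] U^2 + S^2 = 1^2 + 16^2 = 1 + 256 = 257, not 260  false
[8] U + S = 17; 17 mod 3 = 2  true
[9] T = 2 is outside [3, 5]  false
[10] R * U = 24 * 1 = 24  true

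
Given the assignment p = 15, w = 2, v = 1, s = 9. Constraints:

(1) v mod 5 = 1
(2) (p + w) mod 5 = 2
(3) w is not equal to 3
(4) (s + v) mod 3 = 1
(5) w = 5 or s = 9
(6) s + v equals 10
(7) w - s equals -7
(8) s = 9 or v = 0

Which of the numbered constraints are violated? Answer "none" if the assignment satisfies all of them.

(1) 1 mod 5 = 1  yes
(2) p + w = 17; 17 mod 5 = 2  yes
(3) w = 2, and 2 ≠ 3  yes
(4) s + v = 10; 10 mod 3 = 1  yes
(5) w = 2 ≠ 5, but s = 9 = 9 (second disjunct)  yes
(6) s + v = 9 + 1 = 10  yes
(7) w - s = 2 - 9 = -7  yes
(8) s = 9 = 9 (first disjunct)  yes

None — every constraint holds.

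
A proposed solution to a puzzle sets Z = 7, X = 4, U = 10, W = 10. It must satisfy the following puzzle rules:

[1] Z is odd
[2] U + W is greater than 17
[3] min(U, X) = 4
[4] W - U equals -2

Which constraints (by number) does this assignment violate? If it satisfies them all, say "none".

No — constraint 4 is not satisfied.

[1] Z = 7 is odd — holds.
[2] U + W = 10 + 10 = 20; 20 > 17 — holds.
[3] min(10, 4) = 4 — holds.
[4] W - U = 10 - 10 = 0, not -2 — does not hold.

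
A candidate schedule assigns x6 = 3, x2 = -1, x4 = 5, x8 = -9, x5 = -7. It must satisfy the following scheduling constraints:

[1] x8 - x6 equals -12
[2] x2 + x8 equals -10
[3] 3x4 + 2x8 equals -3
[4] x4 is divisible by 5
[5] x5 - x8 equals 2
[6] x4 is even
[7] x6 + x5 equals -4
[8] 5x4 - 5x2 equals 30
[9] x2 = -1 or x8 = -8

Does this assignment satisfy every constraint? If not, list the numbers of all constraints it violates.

[1] x8 - x6 = -9 - 3 = -12 — holds.
[2] x2 + x8 = -1 + (-9) = -10 — holds.
[3] 3x4 + 2x8 = 3(5) + 2(-9) = -3 — holds.
[4] 5 / 5 = 1, so 5 divides 5 — holds.
[5] x5 - x8 = -7 - (-9) = 2 — holds.
[6] x4 = 5 is odd — does not hold.
[7] x6 + x5 = 3 + (-7) = -4 — holds.
[8] 5x4 - 5x2 = 5(5) - 5(-1) = 30 — holds.
[9] x2 = -1 = -1 (first disjunct) — holds.

Constraint 6 is violated.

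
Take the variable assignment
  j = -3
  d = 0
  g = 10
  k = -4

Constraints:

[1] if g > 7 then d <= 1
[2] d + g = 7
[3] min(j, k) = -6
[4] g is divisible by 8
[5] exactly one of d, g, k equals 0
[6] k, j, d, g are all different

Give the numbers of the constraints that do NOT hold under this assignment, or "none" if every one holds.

[1] g = 10 > 7, so we need d ≤ 1; d = 0 ≤ 1 — OK.
[2] d + g = 0 + 10 = 10, not 7 — violated.
[3] min(-3, -4) = -4, not -6 — violated.
[4] 10 = 8*1 + 2, so 8 does not divide 10 — violated.
[5] d=0, g=10, k=-4; 1 of them equals 0 — OK.
[6] values -4, -3, 0, 10 are pairwise distinct — OK.

No — constraints 2, 3, 4 are not satisfied.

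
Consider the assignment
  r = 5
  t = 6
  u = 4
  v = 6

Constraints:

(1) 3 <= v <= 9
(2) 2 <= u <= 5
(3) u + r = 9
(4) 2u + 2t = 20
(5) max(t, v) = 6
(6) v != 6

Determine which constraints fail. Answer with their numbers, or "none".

The assignment fails constraint 6.

(1) v = 6 lies in [3, 9] — OK.
(2) u = 4 lies in [2, 5] — OK.
(3) u + r = 4 + 5 = 9 — OK.
(4) 2u + 2t = 2(4) + 2(6) = 20 — OK.
(5) max(6, 6) = 6 — OK.
(6) v = 6, but 6 is required to differ — violated.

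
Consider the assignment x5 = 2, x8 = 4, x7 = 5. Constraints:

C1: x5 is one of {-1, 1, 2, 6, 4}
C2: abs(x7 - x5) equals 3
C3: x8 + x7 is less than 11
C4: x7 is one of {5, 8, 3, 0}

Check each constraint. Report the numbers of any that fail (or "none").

Yes — all constraints hold.

C1: x5 = 2 is in {-1, 1, 2, 6, 4} — OK.
C2: abs(5 - 2) = 3 — OK.
C3: x8 + x7 = 4 + 5 = 9; 9 < 11 — OK.
C4: x7 = 5 is in {5, 8, 3, 0} — OK.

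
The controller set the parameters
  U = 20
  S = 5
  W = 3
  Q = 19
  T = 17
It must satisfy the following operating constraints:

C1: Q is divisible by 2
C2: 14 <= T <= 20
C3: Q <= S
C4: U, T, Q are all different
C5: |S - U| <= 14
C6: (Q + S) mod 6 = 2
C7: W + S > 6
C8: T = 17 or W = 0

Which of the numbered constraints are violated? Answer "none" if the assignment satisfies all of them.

Constraints 1, 3, 5, and 6 are violated.

C1: 19 = 2*9 + 1, so 2 does not divide 19  ✘
C2: T = 17 lies in [14, 20]  ✔
C3: Q = 19, S = 5; 19 > 5 (want ≤)  ✘
C4: values 20, 17, 19 are pairwise distinct  ✔
C5: |5 - 20| = 15; 15 > 14, exceeds bound 14  ✘
C6: Q + S = 24; 24 mod 6 = 0, not 2  ✘
C7: W + S = 3 + 5 = 8; 8 > 6  ✔
C8: T = 17 = 17 (first disjunct)  ✔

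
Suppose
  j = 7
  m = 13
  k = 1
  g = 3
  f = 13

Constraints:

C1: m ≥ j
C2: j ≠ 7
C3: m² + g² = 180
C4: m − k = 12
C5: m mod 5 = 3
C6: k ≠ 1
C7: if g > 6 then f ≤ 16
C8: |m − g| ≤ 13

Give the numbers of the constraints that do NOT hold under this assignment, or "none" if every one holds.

C1: m = 13, j = 7; 13 ≥ 7  yes
C2: j = 7, but 7 is required to differ  no
C3: m² + g² = 13² + 3² = 169 + 9 = 178, not 180  no
C4: m − k = 13 − 1 = 12  yes
C5: 13 mod 5 = 3  yes
C6: k = 1, but 1 is required to differ  no
C7: g = 3, not > 6; antecedent false, conditional vacuously true  yes
C8: |13 − 3| = 10; 10 ≤ 13  yes

No — constraints 2, 3, 6 are not satisfied.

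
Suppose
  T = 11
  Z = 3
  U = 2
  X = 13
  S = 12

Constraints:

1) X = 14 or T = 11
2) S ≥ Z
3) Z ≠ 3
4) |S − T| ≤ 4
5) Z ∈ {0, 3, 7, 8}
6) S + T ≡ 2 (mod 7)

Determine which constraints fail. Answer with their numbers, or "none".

1) X = 13 ≠ 14, but T = 11 = 11 (second disjunct) — OK.
2) S = 12, Z = 3; 12 ≥ 3 — OK.
3) Z = 3, but 3 is required to differ — violated.
4) |12 − 11| = 1; 1 ≤ 4 — OK.
5) Z = 3 is in {0, 3, 7, 8} — OK.
6) S + T = 23; 23 mod 7 = 2 — OK.

Violated: 3.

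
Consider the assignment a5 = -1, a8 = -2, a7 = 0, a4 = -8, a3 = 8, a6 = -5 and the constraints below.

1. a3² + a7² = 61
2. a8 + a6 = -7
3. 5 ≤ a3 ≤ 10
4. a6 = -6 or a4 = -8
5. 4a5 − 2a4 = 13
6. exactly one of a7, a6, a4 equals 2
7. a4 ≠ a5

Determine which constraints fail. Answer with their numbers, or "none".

Violated: 1, 5, and 6.

1. a3² + a7² = 8² + 0² = 64 + 0 = 64, not 61  FAIL
2. a8 + a6 = -2 + (-5) = -7  OK
3. a3 = 8 lies in [5, 10]  OK
4. a6 = -5 ≠ -6, but a4 = -8 = -8 (second disjunct)  OK
5. 4a5 − 2a4 = 4(-1) − 2(-8) = 12, not 13  FAIL
6. a7=0, a6=-5, a4=-8; 0 of them equal 2, not exactly one  FAIL
7. a4 = -8, a5 = -1; distinct  OK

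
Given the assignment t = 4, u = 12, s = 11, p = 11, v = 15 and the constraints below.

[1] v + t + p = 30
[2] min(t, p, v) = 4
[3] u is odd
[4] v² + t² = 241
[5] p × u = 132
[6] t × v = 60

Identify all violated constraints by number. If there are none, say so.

Violated: 3.

[1] v + t + p = 15 + 4 + 11 = 30  yes
[2] min(4, 11, 15) = 4  yes
[3] u = 12 is even  no
[4] v² + t² = 15² + 4² = 225 + 16 = 241  yes
[5] p × u = 11 × 12 = 132  yes
[6] t × v = 4 × 15 = 60  yes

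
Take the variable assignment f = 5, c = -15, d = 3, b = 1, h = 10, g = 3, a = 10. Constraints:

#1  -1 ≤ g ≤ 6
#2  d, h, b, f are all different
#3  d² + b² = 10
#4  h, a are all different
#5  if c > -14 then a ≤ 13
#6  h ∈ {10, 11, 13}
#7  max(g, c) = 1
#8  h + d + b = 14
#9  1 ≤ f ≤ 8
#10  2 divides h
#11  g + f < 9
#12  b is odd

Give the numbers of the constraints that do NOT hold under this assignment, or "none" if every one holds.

#1 g = 3 lies in [-1, 6] — holds.
#2 values 3, 10, 1, 5 are pairwise distinct — holds.
#3 d² + b² = 3² + 1² = 9 + 1 = 10 — holds.
#4 h = a = 10, not all different — fails.
#5 c = -15, not > -14; antecedent false, conditional vacuously true — holds.
#6 h = 10 is in {10, 11, 13} — holds.
#7 max(3, -15) = 3, not 1 — fails.
#8 h + d + b = 10 + 3 + 1 = 14 — holds.
#9 f = 5 lies in [1, 8] — holds.
#10 10 / 2 = 5, so 2 divides 10 — holds.
#11 g + f = 3 + 5 = 8; 8 < 9 — holds.
#12 b = 1 is odd — holds.

Constraints 4 and 7 do not hold.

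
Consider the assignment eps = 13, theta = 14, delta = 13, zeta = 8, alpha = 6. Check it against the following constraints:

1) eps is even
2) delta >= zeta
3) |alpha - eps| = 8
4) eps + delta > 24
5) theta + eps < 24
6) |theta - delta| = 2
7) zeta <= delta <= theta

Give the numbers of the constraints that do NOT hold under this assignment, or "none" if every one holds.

1) eps = 13 is odd  ✘
2) delta = 13, zeta = 8; 13 ≥ 8  ✔
3) |6 - 13| = 7, not 8  ✘
4) eps + delta = 13 + 13 = 26; 26 > 24  ✔
5) theta + eps = 14 + 13 = 27; 27 ≥ 24, bound 24 not met  ✘
6) |14 - 13| = 1, not 2  ✘
7) values 8 <= 13 <= 14  ✔

Constraints 1, 3, 5, 6 do not hold.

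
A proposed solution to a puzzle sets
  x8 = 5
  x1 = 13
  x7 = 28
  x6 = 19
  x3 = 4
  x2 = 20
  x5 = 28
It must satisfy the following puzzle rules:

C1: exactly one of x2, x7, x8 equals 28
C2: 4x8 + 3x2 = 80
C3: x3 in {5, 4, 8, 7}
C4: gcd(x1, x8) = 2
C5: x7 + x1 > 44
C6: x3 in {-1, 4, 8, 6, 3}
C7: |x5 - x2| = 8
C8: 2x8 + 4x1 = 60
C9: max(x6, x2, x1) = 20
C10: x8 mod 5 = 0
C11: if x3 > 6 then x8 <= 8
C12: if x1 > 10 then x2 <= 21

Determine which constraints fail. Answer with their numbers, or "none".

Constraints 4, 5, and 8 do not hold.

C1: x2=20, x7=28, x8=5; 1 of them equals 28 — holds.
C2: 4x8 + 3x2 = 4(5) + 3(20) = 80 — holds.
C3: x3 = 4 is in {5, 4, 8, 7} — holds.
C4: gcd(13, 5) = 1, not 2 — does not hold.
C5: x7 + x1 = 28 + 13 = 41; 41 ≤ 44, bound 44 not met — does not hold.
C6: x3 = 4 is in {-1, 4, 8, 6, 3} — holds.
C7: |28 - 20| = 8 — holds.
C8: 2x8 + 4x1 = 2(5) + 4(13) = 62, not 60 — does not hold.
C9: max(19, 20, 13) = 20 — holds.
C10: 5 mod 5 = 0 — holds.
C11: x3 = 4, not > 6; antecedent false, conditional vacuously true — holds.
C12: x1 = 13 > 10, so we need x2 ≤ 21; x2 = 20 ≤ 21 — holds.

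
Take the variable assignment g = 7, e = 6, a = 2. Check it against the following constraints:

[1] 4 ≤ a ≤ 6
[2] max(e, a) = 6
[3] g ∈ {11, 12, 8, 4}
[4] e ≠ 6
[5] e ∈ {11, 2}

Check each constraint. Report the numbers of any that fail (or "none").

[1] a = 2 is outside [4, 6]  no
[2] max(6, 2) = 6  yes
[3] g = 7 is not in {11, 12, 8, 4}  no
[4] e = 6, but 6 is required to differ  no
[5] e = 6 is not in {11, 2}  no

The assignment fails constraints 1, 3, 4, and 5.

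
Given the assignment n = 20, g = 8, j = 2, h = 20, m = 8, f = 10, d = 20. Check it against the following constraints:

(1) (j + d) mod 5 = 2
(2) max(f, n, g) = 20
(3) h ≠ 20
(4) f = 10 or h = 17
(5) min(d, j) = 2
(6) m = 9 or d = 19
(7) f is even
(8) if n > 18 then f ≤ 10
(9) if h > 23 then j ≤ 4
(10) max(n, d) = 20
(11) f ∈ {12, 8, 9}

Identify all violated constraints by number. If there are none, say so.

(1) j + d = 22; 22 mod 5 = 2  holds
(2) max(10, 20, 8) = 20  holds
(3) h = 20, but 20 is required to differ  fails
(4) f = 10 = 10 (first disjunct)  holds
(5) min(20, 2) = 2  holds
(6) m = 8 ≠ 9 and d = 20 ≠ 19; both disjuncts false  fails
(7) f = 10 is even  holds
(8) n = 20 > 18, so we need f ≤ 10; f = 10 ≤ 10  holds
(9) h = 20, not > 23; antecedent false, conditional vacuously true  holds
(10) max(20, 20) = 20  holds
(11) f = 10 is not in {12, 8, 9}  fails

Constraints 3, 6, and 11 are violated.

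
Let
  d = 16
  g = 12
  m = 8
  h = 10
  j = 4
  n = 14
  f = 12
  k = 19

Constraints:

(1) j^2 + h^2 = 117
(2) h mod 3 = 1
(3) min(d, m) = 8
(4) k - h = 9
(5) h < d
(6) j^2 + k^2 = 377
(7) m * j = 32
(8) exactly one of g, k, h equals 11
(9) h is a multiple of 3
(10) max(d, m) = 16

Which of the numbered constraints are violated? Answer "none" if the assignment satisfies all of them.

(1) j^2 + h^2 = 4^2 + 10^2 = 16 + 100 = 116, not 117  ✘
(2) 10 mod 3 = 1  ✔
(3) min(16, 8) = 8  ✔
(4) k - h = 19 - 10 = 9  ✔
(5) h = 10, d = 16; 10 < 16  ✔
(6) j^2 + k^2 = 4^2 + 19^2 = 16 + 361 = 377  ✔
(7) m * j = 8 * 4 = 32  ✔
(8) g=12, k=19, h=10; 0 of them equal 11, not exactly one  ✘
(9) 10 = 3*3 + 1, so 3 does not divide 10  ✘
(10) max(16, 8) = 16  ✔

Constraints 1, 8, and 9 do not hold.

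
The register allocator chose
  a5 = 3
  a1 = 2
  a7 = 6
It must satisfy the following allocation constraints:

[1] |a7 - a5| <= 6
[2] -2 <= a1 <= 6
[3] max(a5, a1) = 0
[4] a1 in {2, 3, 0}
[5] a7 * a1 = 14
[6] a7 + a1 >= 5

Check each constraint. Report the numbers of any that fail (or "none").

Constraints 3 and 5 are violated.

[1] |6 - 3| = 3; 3 ≤ 6  ✔
[2] a1 = 2 lies in [-2, 6]  ✔
[3] max(3, 2) = 3, not 0  ✘
[4] a1 = 2 is in {2, 3, 0}  ✔
[5] a7 * a1 = 6 * 2 = 12, not 14  ✘
[6] a7 + a1 = 6 + 2 = 8; 8 ≥ 5  ✔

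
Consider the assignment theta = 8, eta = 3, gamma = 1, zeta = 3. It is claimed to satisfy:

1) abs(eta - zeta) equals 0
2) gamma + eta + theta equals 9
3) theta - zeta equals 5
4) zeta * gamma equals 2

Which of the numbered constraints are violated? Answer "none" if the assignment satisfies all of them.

The assignment fails constraints 2 and 4.

1) abs(3 - 3) = 0 — holds.
2) gamma + eta + theta = 1 + 3 + 8 = 12, not 9 — fails.
3) theta - zeta = 8 - 3 = 5 — holds.
4) zeta * gamma = 3 * 1 = 3, not 2 — fails.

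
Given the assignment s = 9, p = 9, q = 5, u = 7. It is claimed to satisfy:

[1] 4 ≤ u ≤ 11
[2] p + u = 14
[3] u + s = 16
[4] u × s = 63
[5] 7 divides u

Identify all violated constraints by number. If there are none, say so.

[1] u = 7 lies in [4, 11]  yes
[2] p + u = 9 + 7 = 16, not 14  no
[3] u + s = 7 + 9 = 16  yes
[4] u × s = 7 × 9 = 63  yes
[5] 7 / 7 = 1, so 7 divides 7  yes

Constraint 2 is violated.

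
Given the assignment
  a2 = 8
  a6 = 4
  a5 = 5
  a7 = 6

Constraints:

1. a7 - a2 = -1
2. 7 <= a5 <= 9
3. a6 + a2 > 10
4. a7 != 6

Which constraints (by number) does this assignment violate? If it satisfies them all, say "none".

1. a7 - a2 = 6 - 8 = -2, not -1  ✘
2. a5 = 5 is outside [7, 9]  ✘
3. a6 + a2 = 4 + 8 = 12; 12 > 10  ✔
4. a7 = 6, but 6 is required to differ  ✘

No — constraints 1, 2, and 4 are not satisfied.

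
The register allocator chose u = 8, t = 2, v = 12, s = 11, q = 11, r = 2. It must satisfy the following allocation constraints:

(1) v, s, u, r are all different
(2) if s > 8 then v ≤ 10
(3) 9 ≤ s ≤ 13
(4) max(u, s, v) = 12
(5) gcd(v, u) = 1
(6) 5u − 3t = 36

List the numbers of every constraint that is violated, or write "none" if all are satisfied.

The assignment fails constraints 2, 5, and 6.

(1) values 12, 11, 8, 2 are pairwise distinct — holds.
(2) s = 11 > 8, so we need v ≤ 10; but v = 12 > 10 — does not hold.
(3) s = 11 lies in [9, 13] — holds.
(4) max(8, 11, 12) = 12 — holds.
(5) gcd(12, 8) = 4, not 1 — does not hold.
(6) 5u − 3t = 5(8) − 3(2) = 34, not 36 — does not hold.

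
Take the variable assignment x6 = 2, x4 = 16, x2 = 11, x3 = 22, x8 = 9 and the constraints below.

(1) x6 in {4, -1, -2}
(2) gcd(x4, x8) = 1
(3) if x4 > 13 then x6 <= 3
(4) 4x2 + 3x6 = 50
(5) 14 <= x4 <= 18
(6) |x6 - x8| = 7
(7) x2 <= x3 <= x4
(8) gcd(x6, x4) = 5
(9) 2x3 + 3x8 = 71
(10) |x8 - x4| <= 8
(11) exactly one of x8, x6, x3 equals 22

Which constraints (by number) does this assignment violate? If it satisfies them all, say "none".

Violated: 1, 7, 8.

(1) x6 = 2 is not in {4, -1, -2} — violated.
(2) gcd(16, 9) = 1 — OK.
(3) x4 = 16 > 13, so we need x6 ≤ 3; x6 = 2 ≤ 3 — OK.
(4) 4x2 + 3x6 = 4(11) + 3(2) = 50 — OK.
(5) x4 = 16 lies in [14, 18] — OK.
(6) |2 - 9| = 7 — OK.
(7) values 11, 22, 16; x3 = 22 is not <= x4 = 16 — violated.
(8) gcd(2, 16) = 2, not 5 — violated.
(9) 2x3 + 3x8 = 2(22) + 3(9) = 71 — OK.
(10) |9 - 16| = 7; 7 ≤ 8 — OK.
(11) x8=9, x6=2, x3=22; 1 of them equals 22 — OK.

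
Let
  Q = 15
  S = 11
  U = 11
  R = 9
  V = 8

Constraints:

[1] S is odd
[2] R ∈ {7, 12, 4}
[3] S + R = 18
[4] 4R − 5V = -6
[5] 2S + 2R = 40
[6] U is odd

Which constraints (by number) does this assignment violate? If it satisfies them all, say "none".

No — constraints 2, 3, 4 are not satisfied.

[1] S = 11 is odd  holds
[2] R = 9 is not in {7, 12, 4}  fails
[3] S + R = 11 + 9 = 20, not 18  fails
[4] 4R − 5V = 4(9) − 5(8) = -4, not -6  fails
[5] 2S + 2R = 2(11) + 2(9) = 40  holds
[6] U = 11 is odd  holds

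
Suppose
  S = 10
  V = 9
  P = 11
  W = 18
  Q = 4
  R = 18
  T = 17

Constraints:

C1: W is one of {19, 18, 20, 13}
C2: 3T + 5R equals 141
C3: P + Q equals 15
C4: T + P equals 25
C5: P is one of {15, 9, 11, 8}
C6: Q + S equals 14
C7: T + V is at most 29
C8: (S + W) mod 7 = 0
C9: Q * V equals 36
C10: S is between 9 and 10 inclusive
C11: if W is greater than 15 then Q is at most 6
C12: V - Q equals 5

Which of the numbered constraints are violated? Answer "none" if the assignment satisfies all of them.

The assignment fails constraint 4.

C1: W = 18 is in {19, 18, 20, 13}  holds
C2: 3T + 5R = 3(17) + 5(18) = 141  holds
C3: P + Q = 11 + 4 = 15  holds
C4: T + P = 17 + 11 = 28, not 25  fails
C5: P = 11 is in {15, 9, 11, 8}  holds
C6: Q + S = 4 + 10 = 14  holds
C7: T + V = 17 + 9 = 26; 26 ≤ 29  holds
C8: S + W = 28; 28 mod 7 = 0  holds
C9: Q * V = 4 * 9 = 36  holds
C10: S = 10 lies in [9, 10]  holds
C11: W = 18 > 15, so we need Q ≤ 6; Q = 4 ≤ 6  holds
C12: V - Q = 9 - 4 = 5  holds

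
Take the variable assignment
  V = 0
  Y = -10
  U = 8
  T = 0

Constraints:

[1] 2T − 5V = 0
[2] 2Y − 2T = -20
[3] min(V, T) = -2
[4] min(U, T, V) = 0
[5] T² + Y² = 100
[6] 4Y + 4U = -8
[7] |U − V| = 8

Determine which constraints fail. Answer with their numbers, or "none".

[1] 2T − 5V = 2(0) − 5(0) = 0 — OK.
[2] 2Y − 2T = 2(-10) − 2(0) = -20 — OK.
[3] min(0, 0) = 0, not -2 — violated.
[4] min(8, 0, 0) = 0 — OK.
[5] T² + Y² = 0² + (-10)² = 0 + 100 = 100 — OK.
[6] 4Y + 4U = 4(-10) + 4(8) = -8 — OK.
[7] |8 − 0| = 8 — OK.

Violated: 3.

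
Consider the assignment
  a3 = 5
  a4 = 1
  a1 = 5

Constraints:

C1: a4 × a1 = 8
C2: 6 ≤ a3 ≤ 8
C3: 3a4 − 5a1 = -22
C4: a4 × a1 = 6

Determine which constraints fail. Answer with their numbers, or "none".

C1: a4 × a1 = 1 × 5 = 5, not 8 — fails.
C2: a3 = 5 is outside [6, 8] — fails.
C3: 3a4 − 5a1 = 3(1) − 5(5) = -22 — holds.
C4: a4 × a1 = 1 × 5 = 5, not 6 — fails.

No — constraints 1, 2, and 4 are not satisfied.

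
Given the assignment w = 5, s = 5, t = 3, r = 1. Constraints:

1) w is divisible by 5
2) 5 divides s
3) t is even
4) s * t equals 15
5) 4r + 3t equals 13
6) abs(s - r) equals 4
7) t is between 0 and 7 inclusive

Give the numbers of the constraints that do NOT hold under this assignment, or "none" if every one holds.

1) 5 / 5 = 1, so 5 divides 5 — holds.
2) 5 / 5 = 1, so 5 divides 5 — holds.
3) t = 3 is odd — does not hold.
4) s * t = 5 * 3 = 15 — holds.
5) 4r + 3t = 4(1) + 3(3) = 13 — holds.
6) abs(5 - 1) = 4 — holds.
7) t = 3 lies in [0, 7] — holds.

The assignment fails constraint 3.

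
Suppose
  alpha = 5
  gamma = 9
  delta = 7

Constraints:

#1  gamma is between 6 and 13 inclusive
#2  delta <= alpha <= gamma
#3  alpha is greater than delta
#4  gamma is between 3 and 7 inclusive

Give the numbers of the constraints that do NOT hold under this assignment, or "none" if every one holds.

#1 gamma = 9 lies in [6, 13] — OK.
#2 values 7, 5, 9; delta = 7 is not <= alpha = 5 — violated.
#3 alpha = 5, delta = 7; 5 ≤ 7 (want >) — violated.
#4 gamma = 9 is outside [3, 7] — violated.

The assignment fails constraints 2, 3, and 4.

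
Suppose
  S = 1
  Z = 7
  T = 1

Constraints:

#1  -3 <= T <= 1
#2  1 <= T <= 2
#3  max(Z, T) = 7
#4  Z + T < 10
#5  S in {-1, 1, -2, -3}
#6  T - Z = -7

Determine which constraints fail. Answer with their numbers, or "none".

#1 T = 1 lies in [-3, 1] — satisfied.
#2 T = 1 lies in [1, 2] — satisfied.
#3 max(7, 1) = 7 — satisfied.
#4 Z + T = 7 + 1 = 8; 8 < 10 — satisfied.
#5 S = 1 is in {-1, 1, -2, -3} — satisfied.
#6 T - Z = 1 - 7 = -6, not -7 — violated.

Violated: 6.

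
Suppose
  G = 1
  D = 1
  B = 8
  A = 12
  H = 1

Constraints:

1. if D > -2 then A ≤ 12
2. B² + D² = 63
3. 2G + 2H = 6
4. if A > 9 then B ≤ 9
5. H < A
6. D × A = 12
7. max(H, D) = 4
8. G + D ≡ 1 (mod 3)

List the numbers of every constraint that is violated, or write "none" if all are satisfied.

Constraints 2, 3, 7, 8 do not hold.

1. D = 1 > -2, so we need A ≤ 12; A = 12 ≤ 12  yes
2. B² + D² = 8² + 1² = 64 + 1 = 65, not 63  no
3. 2G + 2H = 2(1) + 2(1) = 4, not 6  no
4. A = 12 > 9, so we need B ≤ 9; B = 8 ≤ 9  yes
5. H = 1, A = 12; 1 < 12  yes
6. D × A = 1 × 12 = 12  yes
7. max(1, 1) = 1, not 4  no
8. G + D = 2; 2 mod 3 = 2, not 1  no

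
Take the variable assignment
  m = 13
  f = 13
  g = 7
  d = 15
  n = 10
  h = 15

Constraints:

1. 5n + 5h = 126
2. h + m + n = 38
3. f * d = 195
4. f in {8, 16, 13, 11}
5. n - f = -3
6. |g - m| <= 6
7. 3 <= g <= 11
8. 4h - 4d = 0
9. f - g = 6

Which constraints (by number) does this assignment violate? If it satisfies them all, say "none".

1. 5n + 5h = 5(10) + 5(15) = 125, not 126 — fails.
2. h + m + n = 15 + 13 + 10 = 38 — holds.
3. f * d = 13 * 15 = 195 — holds.
4. f = 13 is in {8, 16, 13, 11} — holds.
5. n - f = 10 - 13 = -3 — holds.
6. |7 - 13| = 6; 6 ≤ 6 — holds.
7. g = 7 lies in [3, 11] — holds.
8. 4h - 4d = 4(15) - 4(15) = 0 — holds.
9. f - g = 13 - 7 = 6 — holds.

Constraint 1 does not hold.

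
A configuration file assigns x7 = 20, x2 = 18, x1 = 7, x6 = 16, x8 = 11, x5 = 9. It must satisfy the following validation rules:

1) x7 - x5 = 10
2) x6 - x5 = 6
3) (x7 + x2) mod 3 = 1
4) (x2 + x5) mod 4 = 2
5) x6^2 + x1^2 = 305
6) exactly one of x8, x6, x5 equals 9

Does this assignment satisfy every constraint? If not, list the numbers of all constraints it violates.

1) x7 - x5 = 20 - 9 = 11, not 10 — violated.
2) x6 - x5 = 16 - 9 = 7, not 6 — violated.
3) x7 + x2 = 38; 38 mod 3 = 2, not 1 — violated.
4) x2 + x5 = 27; 27 mod 4 = 3, not 2 — violated.
5) x6^2 + x1^2 = 16^2 + 7^2 = 256 + 49 = 305 — OK.
6) x8=11, x6=16, x5=9; 1 of them equals 9 — OK.

Violated: 1, 2, 3, and 4.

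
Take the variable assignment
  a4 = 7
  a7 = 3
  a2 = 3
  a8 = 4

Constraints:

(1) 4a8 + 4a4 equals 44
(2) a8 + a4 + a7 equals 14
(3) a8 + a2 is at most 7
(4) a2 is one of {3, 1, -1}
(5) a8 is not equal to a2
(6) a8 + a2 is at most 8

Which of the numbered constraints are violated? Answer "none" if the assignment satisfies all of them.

(1) 4a8 + 4a4 = 4(4) + 4(7) = 44 — satisfied.
(2) a8 + a4 + a7 = 4 + 7 + 3 = 14 — satisfied.
(3) a8 + a2 = 4 + 3 = 7; 7 ≤ 7 — satisfied.
(4) a2 = 3 is in {3, 1, -1} — satisfied.
(5) a8 = 4, a2 = 3; distinct — satisfied.
(6) a8 + a2 = 4 + 3 = 7; 7 ≤ 8 — satisfied.

None — every constraint holds.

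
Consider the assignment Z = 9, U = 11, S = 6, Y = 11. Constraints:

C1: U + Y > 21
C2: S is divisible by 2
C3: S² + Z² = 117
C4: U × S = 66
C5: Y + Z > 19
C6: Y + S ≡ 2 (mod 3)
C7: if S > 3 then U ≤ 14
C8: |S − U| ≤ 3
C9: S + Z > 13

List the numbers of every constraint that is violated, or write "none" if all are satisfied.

C1: U + Y = 11 + 11 = 22; 22 > 21  holds
C2: 6 / 2 = 3, so 2 divides 6  holds
C3: S² + Z² = 6² + 9² = 36 + 81 = 117  holds
C4: U × S = 11 × 6 = 66  holds
C5: Y + Z = 11 + 9 = 20; 20 > 19  holds
C6: Y + S = 17; 17 mod 3 = 2  holds
C7: S = 6 > 3, so we need U ≤ 14; U = 11 ≤ 14  holds
C8: |6 − 11| = 5; 5 > 3, exceeds bound 3  fails
C9: S + Z = 6 + 9 = 15; 15 > 13  holds

The assignment fails constraint 8.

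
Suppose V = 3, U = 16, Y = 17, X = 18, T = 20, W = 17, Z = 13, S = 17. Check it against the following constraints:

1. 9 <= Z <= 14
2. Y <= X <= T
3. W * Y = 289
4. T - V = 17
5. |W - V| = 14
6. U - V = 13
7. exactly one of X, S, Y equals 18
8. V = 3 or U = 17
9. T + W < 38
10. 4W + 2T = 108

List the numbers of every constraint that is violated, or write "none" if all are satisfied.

1. Z = 13 lies in [9, 14] — holds.
2. values 17 <= 18 <= 20 — holds.
3. W * Y = 17 * 17 = 289 — holds.
4. T - V = 20 - 3 = 17 — holds.
5. |17 - 3| = 14 — holds.
6. U - V = 16 - 3 = 13 — holds.
7. X=18, S=17, Y=17; 1 of them equals 18 — holds.
8. V = 3 = 3 (first disjunct) — holds.
9. T + W = 20 + 17 = 37; 37 < 38 — holds.
10. 4W + 2T = 4(17) + 2(20) = 108 — holds.

None — every constraint holds.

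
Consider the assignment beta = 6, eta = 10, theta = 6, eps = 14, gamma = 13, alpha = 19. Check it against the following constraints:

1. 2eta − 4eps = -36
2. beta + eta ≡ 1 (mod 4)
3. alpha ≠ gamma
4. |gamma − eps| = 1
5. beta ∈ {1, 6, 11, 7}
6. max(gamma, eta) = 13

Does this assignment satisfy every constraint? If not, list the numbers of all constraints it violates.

Violated: 2.

1. 2eta − 4eps = 2(10) − 4(14) = -36 — satisfied.
2. beta + eta = 16; 16 mod 4 = 0, not 1 — violated.
3. alpha = 19, gamma = 13; distinct — satisfied.
4. |13 − 14| = 1 — satisfied.
5. beta = 6 is in {1, 6, 11, 7} — satisfied.
6. max(13, 10) = 13 — satisfied.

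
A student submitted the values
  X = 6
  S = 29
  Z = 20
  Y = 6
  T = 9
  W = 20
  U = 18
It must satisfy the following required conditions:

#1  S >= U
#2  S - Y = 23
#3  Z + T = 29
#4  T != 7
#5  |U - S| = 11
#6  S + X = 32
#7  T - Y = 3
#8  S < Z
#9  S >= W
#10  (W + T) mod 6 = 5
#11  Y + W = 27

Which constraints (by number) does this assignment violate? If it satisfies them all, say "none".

#1 S = 29, U = 18; 29 ≥ 18 — holds.
#2 S - Y = 29 - 6 = 23 — holds.
#3 Z + T = 20 + 9 = 29 — holds.
#4 T = 9, and 9 ≠ 7 — holds.
#5 |18 - 29| = 11 — holds.
#6 S + X = 29 + 6 = 35, not 32 — does not hold.
#7 T - Y = 9 - 6 = 3 — holds.
#8 S = 29, Z = 20; 29 ≥ 20 (want <) — does not hold.
#9 S = 29, W = 20; 29 ≥ 20 — holds.
#10 W + T = 29; 29 mod 6 = 5 — holds.
#11 Y + W = 6 + 20 = 26, not 27 — does not hold.

Violated: 6, 8, and 11.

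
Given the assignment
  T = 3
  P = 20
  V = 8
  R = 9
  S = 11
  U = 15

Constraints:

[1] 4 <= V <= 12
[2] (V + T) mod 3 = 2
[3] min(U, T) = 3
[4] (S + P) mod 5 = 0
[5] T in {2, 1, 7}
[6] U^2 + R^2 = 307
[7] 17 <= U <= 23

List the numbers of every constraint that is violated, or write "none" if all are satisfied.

The assignment fails constraints 4, 5, 6, and 7.

[1] V = 8 lies in [4, 12] — holds.
[2] V + T = 11; 11 mod 3 = 2 — holds.
[3] min(15, 3) = 3 — holds.
[4] S + P = 31; 31 mod 5 = 1, not 0 — fails.
[5] T = 3 is not in {2, 1, 7} — fails.
[6] U^2 + R^2 = 15^2 + 9^2 = 225 + 81 = 306, not 307 — fails.
[7] U = 15 is outside [17, 23] — fails.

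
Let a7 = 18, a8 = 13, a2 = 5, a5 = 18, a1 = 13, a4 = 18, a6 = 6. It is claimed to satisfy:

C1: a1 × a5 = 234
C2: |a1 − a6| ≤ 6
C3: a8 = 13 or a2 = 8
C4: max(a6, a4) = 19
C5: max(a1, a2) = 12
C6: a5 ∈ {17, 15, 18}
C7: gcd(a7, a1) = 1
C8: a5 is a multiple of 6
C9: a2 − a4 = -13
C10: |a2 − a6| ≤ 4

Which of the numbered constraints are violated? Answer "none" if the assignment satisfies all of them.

C1: a1 × a5 = 13 × 18 = 234  yes
C2: |13 − 6| = 7; 7 > 6, exceeds bound 6  no
C3: a8 = 13 = 13 (first disjunct)  yes
C4: max(6, 18) = 18, not 19  no
C5: max(13, 5) = 13, not 12  no
C6: a5 = 18 is in {17, 15, 18}  yes
C7: gcd(18, 13) = 1  yes
C8: 18 / 6 = 3, so 6 divides 18  yes
C9: a2 − a4 = 5 − 18 = -13  yes
C10: |5 − 6| = 1; 1 ≤ 4  yes

No — constraints 2, 4, 5 are not satisfied.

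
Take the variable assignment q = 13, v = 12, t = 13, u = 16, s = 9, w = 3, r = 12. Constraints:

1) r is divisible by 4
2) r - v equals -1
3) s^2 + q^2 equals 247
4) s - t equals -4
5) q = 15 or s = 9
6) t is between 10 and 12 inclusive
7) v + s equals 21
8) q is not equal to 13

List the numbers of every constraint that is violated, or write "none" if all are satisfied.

1) 12 / 4 = 3, so 4 divides 12  ✔
2) r - v = 12 - 12 = 0, not -1  ✘
3) s^2 + q^2 = 9^2 + 13^2 = 81 + 169 = 250, not 247  ✘
4) s - t = 9 - 13 = -4  ✔
5) q = 13 ≠ 15, but s = 9 = 9 (second disjunct)  ✔
6) t = 13 is outside [10, 12]  ✘
7) v + s = 12 + 9 = 21  ✔
8) q = 13, but 13 is required to differ  ✘

The assignment fails constraints 2, 3, 6, and 8.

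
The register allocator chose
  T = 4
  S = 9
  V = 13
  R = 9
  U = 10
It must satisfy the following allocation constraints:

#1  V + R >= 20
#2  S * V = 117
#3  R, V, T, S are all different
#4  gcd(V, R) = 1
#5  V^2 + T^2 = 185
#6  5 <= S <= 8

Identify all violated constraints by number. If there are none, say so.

#1 V + R = 13 + 9 = 22; 22 ≥ 20  ✓
#2 S * V = 9 * 13 = 117  ✓
#3 R = S = 9, not all different  ✗
#4 gcd(13, 9) = 1  ✓
#5 V^2 + T^2 = 13^2 + 4^2 = 169 + 16 = 185  ✓
#6 S = 9 is outside [5, 8]  ✗

Violated: 3 and 6.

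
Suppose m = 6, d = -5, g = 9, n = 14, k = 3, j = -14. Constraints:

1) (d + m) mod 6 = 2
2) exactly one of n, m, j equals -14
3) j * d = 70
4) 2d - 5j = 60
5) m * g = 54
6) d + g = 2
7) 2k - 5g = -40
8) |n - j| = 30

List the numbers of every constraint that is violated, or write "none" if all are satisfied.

1) d + m = 1; 1 mod 6 = 1, not 2  no
2) n=14, m=6, j=-14; 1 of them equals -14  yes
3) j * d = -14 * (-5) = 70  yes
4) 2d - 5j = 2(-5) - 5(-14) = 60  yes
5) m * g = 6 * 9 = 54  yes
6) d + g = -5 + 9 = 4, not 2  no
7) 2k - 5g = 2(3) - 5(9) = -39, not -40  no
8) |14 - (-14)| = 28, not 30  no

Constraints 1, 6, 7, and 8 are violated.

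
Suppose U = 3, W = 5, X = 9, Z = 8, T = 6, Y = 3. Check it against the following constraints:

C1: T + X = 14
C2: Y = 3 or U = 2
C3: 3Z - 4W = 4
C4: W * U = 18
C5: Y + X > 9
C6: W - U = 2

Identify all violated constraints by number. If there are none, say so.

C1: T + X = 6 + 9 = 15, not 14  false
C2: Y = 3 = 3 (first disjunct)  true
C3: 3Z - 4W = 3(8) - 4(5) = 4  true
C4: W * U = 5 * 3 = 15, not 18  false
C5: Y + X = 3 + 9 = 12; 12 > 9  true
C6: W - U = 5 - 3 = 2  true

The assignment fails constraints 1, 4.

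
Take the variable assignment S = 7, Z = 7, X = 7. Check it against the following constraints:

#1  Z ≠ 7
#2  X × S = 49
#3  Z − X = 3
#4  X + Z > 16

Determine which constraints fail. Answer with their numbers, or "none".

The assignment fails constraints 1, 3, and 4.

#1 Z = 7, but 7 is required to differ  FAIL
#2 X × S = 7 × 7 = 49  OK
#3 Z − X = 7 − 7 = 0, not 3  FAIL
#4 X + Z = 7 + 7 = 14; 14 ≤ 16, bound 16 not met  FAIL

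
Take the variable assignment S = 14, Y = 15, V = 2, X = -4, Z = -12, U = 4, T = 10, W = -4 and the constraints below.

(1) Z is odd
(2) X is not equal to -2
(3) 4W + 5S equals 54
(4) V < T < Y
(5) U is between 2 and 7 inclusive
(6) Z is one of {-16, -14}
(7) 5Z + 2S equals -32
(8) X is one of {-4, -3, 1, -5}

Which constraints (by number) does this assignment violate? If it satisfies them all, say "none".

(1) Z = -12 is even — violated.
(2) X = -4, and -4 ≠ -2 — satisfied.
(3) 4W + 5S = 4(-4) + 5(14) = 54 — satisfied.
(4) values 2 < 10 < 15 — satisfied.
(5) U = 4 lies in [2, 7] — satisfied.
(6) Z = -12 is not in {-16, -14} — violated.
(7) 5Z + 2S = 5(-12) + 2(14) = -32 — satisfied.
(8) X = -4 is in {-4, -3, 1, -5} — satisfied.

Violated: 1 and 6.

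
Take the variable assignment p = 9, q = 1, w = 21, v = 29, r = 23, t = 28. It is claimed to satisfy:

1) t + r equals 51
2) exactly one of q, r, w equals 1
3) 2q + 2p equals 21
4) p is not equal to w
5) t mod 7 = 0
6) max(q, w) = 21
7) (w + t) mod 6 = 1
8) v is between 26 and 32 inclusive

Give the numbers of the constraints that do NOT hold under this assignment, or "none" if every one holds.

1) t + r = 28 + 23 = 51 — holds.
2) q=1, r=23, w=21; 1 of them equals 1 — holds.
3) 2q + 2p = 2(1) + 2(9) = 20, not 21 — does not hold.
4) p = 9, w = 21; distinct — holds.
5) 28 mod 7 = 0 — holds.
6) max(1, 21) = 21 — holds.
7) w + t = 49; 49 mod 6 = 1 — holds.
8) v = 29 lies in [26, 32] — holds.

Constraint 3 is violated.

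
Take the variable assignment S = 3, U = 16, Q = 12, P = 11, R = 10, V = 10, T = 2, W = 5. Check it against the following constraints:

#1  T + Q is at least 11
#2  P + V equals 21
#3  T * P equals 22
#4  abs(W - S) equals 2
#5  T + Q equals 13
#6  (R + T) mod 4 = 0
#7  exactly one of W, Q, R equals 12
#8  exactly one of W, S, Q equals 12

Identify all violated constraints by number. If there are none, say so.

No — constraint 5 is not satisfied.

#1 T + Q = 2 + 12 = 14; 14 ≥ 11  ✓
#2 P + V = 11 + 10 = 21  ✓
#3 T * P = 2 * 11 = 22  ✓
#4 abs(5 - 3) = 2  ✓
#5 T + Q = 2 + 12 = 14, not 13  ✗
#6 R + T = 12; 12 mod 4 = 0  ✓
#7 W=5, Q=12, R=10; 1 of them equals 12  ✓
#8 W=5, S=3, Q=12; 1 of them equals 12  ✓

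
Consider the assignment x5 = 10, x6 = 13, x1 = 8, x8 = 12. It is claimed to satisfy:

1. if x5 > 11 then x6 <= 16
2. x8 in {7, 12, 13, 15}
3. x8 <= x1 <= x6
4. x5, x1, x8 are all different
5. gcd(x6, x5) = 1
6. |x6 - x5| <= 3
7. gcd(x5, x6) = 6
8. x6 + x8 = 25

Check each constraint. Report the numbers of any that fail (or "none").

1. x5 = 10, not > 11; antecedent false, conditional vacuously true  holds
2. x8 = 12 is in {7, 12, 13, 15}  holds
3. values 12, 8, 13; x8 = 12 is not <= x1 = 8  fails
4. values 10, 8, 12 are pairwise distinct  holds
5. gcd(13, 10) = 1  holds
6. |13 - 10| = 3; 3 ≤ 3  holds
7. gcd(10, 13) = 1, not 6  fails
8. x6 + x8 = 13 + 12 = 25  holds

The assignment fails constraints 3, 7.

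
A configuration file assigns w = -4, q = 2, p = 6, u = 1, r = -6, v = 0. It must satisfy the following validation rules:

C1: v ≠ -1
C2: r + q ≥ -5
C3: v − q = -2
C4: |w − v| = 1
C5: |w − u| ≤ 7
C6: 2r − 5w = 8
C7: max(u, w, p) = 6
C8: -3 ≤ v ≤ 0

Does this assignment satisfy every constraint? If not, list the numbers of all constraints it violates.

The assignment fails constraint 4.

C1: v = 0, and 0 ≠ -1 — holds.
C2: r + q = -6 + 2 = -4; -4 ≥ -5 — holds.
C3: v − q = 0 − 2 = -2 — holds.
C4: |-4 − 0| = 4, not 1 — does not hold.
C5: |-4 − 1| = 5; 5 ≤ 7 — holds.
C6: 2r − 5w = 2(-6) − 5(-4) = 8 — holds.
C7: max(1, -4, 6) = 6 — holds.
C8: v = 0 lies in [-3, 0] — holds.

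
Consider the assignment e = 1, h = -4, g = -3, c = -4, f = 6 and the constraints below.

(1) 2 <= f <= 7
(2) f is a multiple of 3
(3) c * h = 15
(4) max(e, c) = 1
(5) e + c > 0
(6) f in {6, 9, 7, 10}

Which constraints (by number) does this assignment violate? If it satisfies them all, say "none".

(1) f = 6 lies in [2, 7]  yes
(2) 6 / 3 = 2, so 3 divides 6  yes
(3) c * h = -4 * (-4) = 16, not 15  no
(4) max(1, -4) = 1  yes
(5) e + c = 1 + (-4) = -3; -3 ≤ 0, bound 0 not met  no
(6) f = 6 is in {6, 9, 7, 10}  yes

The assignment fails constraints 3 and 5.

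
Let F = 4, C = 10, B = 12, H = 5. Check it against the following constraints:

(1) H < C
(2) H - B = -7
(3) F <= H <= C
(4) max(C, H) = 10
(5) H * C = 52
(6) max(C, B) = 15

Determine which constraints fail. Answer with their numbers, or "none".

Constraints 5 and 6 do not hold.

(1) H = 5, C = 10; 5 < 10 — satisfied.
(2) H - B = 5 - 12 = -7 — satisfied.
(3) values 4 <= 5 <= 10 — satisfied.
(4) max(10, 5) = 10 — satisfied.
(5) H * C = 5 * 10 = 50, not 52 — violated.
(6) max(10, 12) = 12, not 15 — violated.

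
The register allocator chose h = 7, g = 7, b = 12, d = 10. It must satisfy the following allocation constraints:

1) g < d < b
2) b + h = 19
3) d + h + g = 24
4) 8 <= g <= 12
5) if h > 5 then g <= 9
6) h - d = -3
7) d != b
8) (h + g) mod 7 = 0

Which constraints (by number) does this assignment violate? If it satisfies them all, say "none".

Constraint 4 is violated.

1) values 7 < 10 < 12  OK
2) b + h = 12 + 7 = 19  OK
3) d + h + g = 10 + 7 + 7 = 24  OK
4) g = 7 is outside [8, 12]  FAIL
5) h = 7 > 5, so we need g ≤ 9; g = 7 ≤ 9  OK
6) h - d = 7 - 10 = -3  OK
7) d = 10, b = 12; distinct  OK
8) h + g = 14; 14 mod 7 = 0  OK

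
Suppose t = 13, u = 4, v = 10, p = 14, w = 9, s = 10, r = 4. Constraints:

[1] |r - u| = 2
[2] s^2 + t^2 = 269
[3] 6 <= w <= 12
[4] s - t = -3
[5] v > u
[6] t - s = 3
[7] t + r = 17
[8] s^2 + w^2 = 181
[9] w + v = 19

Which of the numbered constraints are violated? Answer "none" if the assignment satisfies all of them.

[1] |4 - 4| = 0, not 2  ✘
[2] s^2 + t^2 = 10^2 + 13^2 = 100 + 169 = 269  ✔
[3] w = 9 lies in [6, 12]  ✔
[4] s - t = 10 - 13 = -3  ✔
[5] v = 10, u = 4; 10 > 4  ✔
[6] t - s = 13 - 10 = 3  ✔
[7] t + r = 13 + 4 = 17  ✔
[8] s^2 + w^2 = 10^2 + 9^2 = 100 + 81 = 181  ✔
[9] w + v = 9 + 10 = 19  ✔

Violated: 1.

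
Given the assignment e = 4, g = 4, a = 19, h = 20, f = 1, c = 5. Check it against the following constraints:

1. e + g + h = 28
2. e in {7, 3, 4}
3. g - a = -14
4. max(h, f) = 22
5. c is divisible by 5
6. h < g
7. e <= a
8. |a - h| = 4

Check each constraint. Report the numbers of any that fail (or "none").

Constraints 3, 4, 6, 8 are violated.

1. e + g + h = 4 + 4 + 20 = 28 — OK.
2. e = 4 is in {7, 3, 4} — OK.
3. g - a = 4 - 19 = -15, not -14 — violated.
4. max(20, 1) = 20, not 22 — violated.
5. 5 / 5 = 1, so 5 divides 5 — OK.
6. h = 20, g = 4; 20 ≥ 4 (want <) — violated.
7. e = 4, a = 19; 4 ≤ 19 — OK.
8. |19 - 20| = 1, not 4 — violated.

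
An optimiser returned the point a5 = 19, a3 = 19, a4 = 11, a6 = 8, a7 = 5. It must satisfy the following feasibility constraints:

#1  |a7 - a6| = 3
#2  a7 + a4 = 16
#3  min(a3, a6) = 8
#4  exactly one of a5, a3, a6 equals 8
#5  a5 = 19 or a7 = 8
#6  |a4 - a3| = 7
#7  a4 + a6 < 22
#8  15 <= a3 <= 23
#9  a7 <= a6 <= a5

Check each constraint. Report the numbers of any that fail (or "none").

The assignment fails constraint 6.

#1 |5 - 8| = 3 — satisfied.
#2 a7 + a4 = 5 + 11 = 16 — satisfied.
#3 min(19, 8) = 8 — satisfied.
#4 a5=19, a3=19, a6=8; 1 of them equals 8 — satisfied.
#5 a5 = 19 = 19 (first disjunct) — satisfied.
#6 |11 - 19| = 8, not 7 — violated.
#7 a4 + a6 = 11 + 8 = 19; 19 < 22 — satisfied.
#8 a3 = 19 lies in [15, 23] — satisfied.
#9 values 5 <= 8 <= 19 — satisfied.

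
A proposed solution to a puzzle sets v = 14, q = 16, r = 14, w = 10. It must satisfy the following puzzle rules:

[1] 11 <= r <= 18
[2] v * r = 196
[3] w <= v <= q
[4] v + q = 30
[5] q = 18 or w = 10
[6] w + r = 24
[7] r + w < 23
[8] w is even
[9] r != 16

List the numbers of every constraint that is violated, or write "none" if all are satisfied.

[1] r = 14 lies in [11, 18]  ✓
[2] v * r = 14 * 14 = 196  ✓
[3] values 10 <= 14 <= 16  ✓
[4] v + q = 14 + 16 = 30  ✓
[5] q = 16 ≠ 18, but w = 10 = 10 (second disjunct)  ✓
[6] w + r = 10 + 14 = 24  ✓
[7] r + w = 14 + 10 = 24; 24 ≥ 23, bound 23 not met  ✗
[8] w = 10 is even  ✓
[9] r = 14, and 14 ≠ 16  ✓

The assignment fails constraint 7.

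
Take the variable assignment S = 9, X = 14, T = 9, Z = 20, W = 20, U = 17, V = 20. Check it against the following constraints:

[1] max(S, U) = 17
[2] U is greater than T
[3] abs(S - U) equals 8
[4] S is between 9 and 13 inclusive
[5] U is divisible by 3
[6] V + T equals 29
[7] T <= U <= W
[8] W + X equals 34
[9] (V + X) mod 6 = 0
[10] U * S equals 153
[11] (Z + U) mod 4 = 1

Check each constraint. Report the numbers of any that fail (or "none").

[1] max(9, 17) = 17 — holds.
[2] U = 17, T = 9; 17 > 9 — holds.
[3] abs(9 - 17) = 8 — holds.
[4] S = 9 lies in [9, 13] — holds.
[5] 17 = 3*5 + 2, so 3 does not divide 17 — does not hold.
[6] V + T = 20 + 9 = 29 — holds.
[7] values 9 <= 17 <= 20 — holds.
[8] W + X = 20 + 14 = 34 — holds.
[9] V + X = 34; 34 mod 6 = 4, not 0 — does not hold.
[10] U * S = 17 * 9 = 153 — holds.
[11] Z + U = 37; 37 mod 4 = 1 — holds.

The assignment fails constraints 5 and 9.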